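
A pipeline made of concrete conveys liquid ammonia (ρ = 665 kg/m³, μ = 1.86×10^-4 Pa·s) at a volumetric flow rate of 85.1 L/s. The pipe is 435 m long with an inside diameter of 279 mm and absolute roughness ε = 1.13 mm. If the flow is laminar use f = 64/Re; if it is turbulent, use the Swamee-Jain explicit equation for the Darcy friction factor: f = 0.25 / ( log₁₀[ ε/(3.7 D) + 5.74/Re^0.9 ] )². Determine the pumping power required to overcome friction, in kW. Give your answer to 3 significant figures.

Q = 85.1 L/s = 85.1/1000 = 0.0851 m³/s.
Cross-sectional area A = πD²/4 = π(0.279)²/4 = 0.06114 m²; mean velocity V = Q/A = 0.0851/0.06114 = 1.392 m/s.
Reynolds number Re = ρVD/μ = 665 · 1.392 · 0.279 / 0.000186 = 1.388e+06.
Re > 4000 → turbulent. Relative roughness ε/D = 0.00113/0.279 = 0.00405. Swamee-Jain: f = 0.25/(log₁₀[0.00405/3.7 + 5.74/1.388e+06^0.9])² = 0.25/(log₁₀[0.00109 + 1.7e-05])² = 0.25/(-2.954)² = 0.02865.
Darcy-Weisbach: ΔP = f(L/D)(ρV²/2) = 0.02865·(435/0.279)·(665·1.392²/2) = 0.02865·1559·644.2 = 2.878e+04 Pa.
Pumping power P = QΔP = 0.0851·2.878e+04 = 2449 W = 2.45 kW.

P ≈ 2.45 kW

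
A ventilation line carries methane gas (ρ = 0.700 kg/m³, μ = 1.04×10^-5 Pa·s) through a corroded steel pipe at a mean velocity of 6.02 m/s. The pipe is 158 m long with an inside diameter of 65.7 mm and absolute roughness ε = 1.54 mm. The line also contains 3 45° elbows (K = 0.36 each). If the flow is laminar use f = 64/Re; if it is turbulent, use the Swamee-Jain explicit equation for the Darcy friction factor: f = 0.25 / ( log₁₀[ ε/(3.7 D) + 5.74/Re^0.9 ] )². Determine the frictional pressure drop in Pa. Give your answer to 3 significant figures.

ΔP ≈ 1650 Pa

Reynolds number Re = ρVD/μ = 0.7 · 6.02 · 0.0657 / 1.04e-05 = 2.662e+04.
Re > 4000 → turbulent. Relative roughness ε/D = 0.00154/0.0657 = 0.0234. Swamee-Jain: f = 0.25/(log₁₀[0.0234/3.7 + 5.74/2.662e+04^0.9])² = 0.25/(log₁₀[0.00634 + 0.000597])² = 0.25/(-2.159)² = 0.05363.
Total minor-loss coefficient ΣK = 3·0.36 = 1.08.
ΔP = [f·L/D + ΣK]·(ρV²/2) = [0.05363·158/0.0657 + 1.08]·(0.7·6.02²/2) = [129 + 1.08]·12.68 = 1650 Pa.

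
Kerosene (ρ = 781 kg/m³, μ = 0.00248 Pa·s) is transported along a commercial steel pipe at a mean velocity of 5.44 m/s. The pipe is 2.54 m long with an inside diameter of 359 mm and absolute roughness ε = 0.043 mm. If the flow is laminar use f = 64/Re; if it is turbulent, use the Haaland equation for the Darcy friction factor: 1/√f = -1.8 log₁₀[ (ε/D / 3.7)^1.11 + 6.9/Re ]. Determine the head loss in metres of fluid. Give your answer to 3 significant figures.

h_f ≈ 0.151 m

Reynolds number Re = ρVD/μ = 781 · 5.44 · 0.359 / 0.00248 = 6.15e+05.
Re > 4000 → turbulent. Relative roughness ε/D = 4.3e-05/0.359 = 0.00012. Haaland: 1/√f = -1.8 log₁₀[(0.00012/3.7)^1.11 + 6.9/6.15e+05] = -1.8 log₁₀[1.04e-05 + 1.12e-05] = 8.398, so f = 0.01418.
Darcy-Weisbach: ΔP = f(L/D)(ρV²/2) = 0.01418·(2.54/0.359)·(781·5.44²/2) = 0.01418·7.075·1.156e+04 = 1159 Pa.
Head loss h_f = ΔP/(ρg) = 1159/(781·9.81) = 0.151 m.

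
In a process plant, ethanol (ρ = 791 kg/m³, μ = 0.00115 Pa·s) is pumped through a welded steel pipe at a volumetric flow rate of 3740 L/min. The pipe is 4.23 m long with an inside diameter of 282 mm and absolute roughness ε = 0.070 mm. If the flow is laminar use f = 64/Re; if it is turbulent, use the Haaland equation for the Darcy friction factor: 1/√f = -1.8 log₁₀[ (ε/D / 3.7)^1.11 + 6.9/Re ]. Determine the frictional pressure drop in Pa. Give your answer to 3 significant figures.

Q = 3740 L/min = 3740/60000 = 0.06233 m³/s.
Cross-sectional area A = πD²/4 = π(0.282)²/4 = 0.06246 m²; mean velocity V = Q/A = 0.06233/0.06246 = 0.998 m/s.
Reynolds number Re = ρVD/μ = 791 · 0.998 · 0.282 / 0.00115 = 1.936e+05.
Re > 4000 → turbulent. Relative roughness ε/D = 7e-05/0.282 = 0.000248. Haaland: 1/√f = -1.8 log₁₀[(0.000248/3.7)^1.11 + 6.9/1.936e+05] = -1.8 log₁₀[2.33e-05 + 3.56e-05] = 7.613, so f = 0.01725.
Darcy-Weisbach: ΔP = f(L/D)(ρV²/2) = 0.01725·(4.23/0.282)·(791·0.998²/2) = 0.01725·15·393.9 = 101.9 Pa.

ΔP ≈ 102 Pa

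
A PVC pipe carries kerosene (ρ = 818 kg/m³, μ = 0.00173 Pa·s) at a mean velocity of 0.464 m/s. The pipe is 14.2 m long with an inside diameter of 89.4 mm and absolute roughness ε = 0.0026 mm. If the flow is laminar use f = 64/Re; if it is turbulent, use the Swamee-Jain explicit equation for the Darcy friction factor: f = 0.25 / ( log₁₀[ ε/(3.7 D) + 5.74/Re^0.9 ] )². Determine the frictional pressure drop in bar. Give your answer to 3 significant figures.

ΔP ≈ 0.00364 bar

Reynolds number Re = ρVD/μ = 818 · 0.464 · 0.0894 / 0.00173 = 1.961e+04.
Re > 4000 → turbulent. Relative roughness ε/D = 2.6e-06/0.0894 = 2.91e-05. Swamee-Jain: f = 0.25/(log₁₀[2.91e-05/3.7 + 5.74/1.961e+04^0.9])² = 0.25/(log₁₀[7.86e-06 + 0.000786])² = 0.25/(-3.1)² = 0.02601.
Darcy-Weisbach: ΔP = f(L/D)(ρV²/2) = 0.02601·(14.2/0.0894)·(818·0.464²/2) = 0.02601·158.8·88.06 = 363.8 Pa.
ΔP = 363.8 Pa = 0.00364 bar.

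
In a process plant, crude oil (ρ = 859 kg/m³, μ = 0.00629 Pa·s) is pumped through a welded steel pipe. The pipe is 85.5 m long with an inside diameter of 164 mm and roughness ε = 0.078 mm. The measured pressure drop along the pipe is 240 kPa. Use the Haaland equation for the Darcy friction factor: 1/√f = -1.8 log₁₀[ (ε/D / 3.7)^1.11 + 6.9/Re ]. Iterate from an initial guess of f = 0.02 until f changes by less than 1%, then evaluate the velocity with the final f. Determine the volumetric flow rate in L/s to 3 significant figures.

Q ≈ 159 L/s

Rearranging Darcy-Weisbach: V = √(2·ΔP·D/(f·L·ρ)). With ε/D = 7.8e-05/0.164 = 0.000476, iterate starting from f = 0.02:
  f = 0.02 → V = √(2·2.4e+05·0.164/(0.02·85.5·859)) = 7.321 m/s; Re = ρVD/μ = 1.64e+05; f → 0.01886
  f = 0.01886 → V = 7.539 m/s; Re = 1.688e+05; f → 0.0188
Converged (Δf/f < 1%). With the final f = 0.0188: V = √(2·2.4e+05·0.164/(0.0188·85.5·859)) = 7.55 m/s.
Q = V·A = 7.55·(π/4·0.164²) = 0.1595 m³/s = 159 L/s.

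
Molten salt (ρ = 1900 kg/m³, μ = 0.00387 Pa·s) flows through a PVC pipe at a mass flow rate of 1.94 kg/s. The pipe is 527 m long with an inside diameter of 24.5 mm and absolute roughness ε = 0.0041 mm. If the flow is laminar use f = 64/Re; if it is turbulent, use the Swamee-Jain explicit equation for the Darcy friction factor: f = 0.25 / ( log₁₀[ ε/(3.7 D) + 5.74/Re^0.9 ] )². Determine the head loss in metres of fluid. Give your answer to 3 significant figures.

A = πD²/4 = π(0.0245)²/4 = 0.0004714 m²; mean velocity V = ṁ/(ρA) = 1.94/(1900 · 0.0004714) = 2.166 m/s.
Reynolds number Re = ρVD/μ = 1900 · 2.166 · 0.0245 / 0.00387 = 2.605e+04.
Re > 4000 → turbulent. Relative roughness ε/D = 4.1e-06/0.0245 = 0.000167. Swamee-Jain: f = 0.25/(log₁₀[0.000167/3.7 + 5.74/2.605e+04^0.9])² = 0.25/(log₁₀[4.52e-05 + 0.000609])² = 0.25/(-3.184)² = 0.02466.
Darcy-Weisbach: ΔP = f(L/D)(ρV²/2) = 0.02466·(527/0.0245)·(1900·2.166²/2) = 0.02466·2.151e+04·4456 = 2.363e+06 Pa.
Head loss h_f = ΔP/(ρg) = 2.363e+06/(1900·9.81) = 127 m.

h_f ≈ 127 m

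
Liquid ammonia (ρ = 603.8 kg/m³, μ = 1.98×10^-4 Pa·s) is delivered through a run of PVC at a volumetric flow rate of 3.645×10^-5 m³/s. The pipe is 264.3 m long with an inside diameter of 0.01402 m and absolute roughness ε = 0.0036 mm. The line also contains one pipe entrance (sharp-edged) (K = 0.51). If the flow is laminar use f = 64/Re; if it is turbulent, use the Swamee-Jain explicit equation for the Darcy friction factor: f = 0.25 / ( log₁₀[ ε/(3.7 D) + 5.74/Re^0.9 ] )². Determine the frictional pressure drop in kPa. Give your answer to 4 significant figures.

ΔP ≈ 9.953 kPa

Cross-sectional area A = πD²/4 = π(0.01402)²/4 = 0.0001544 m²; mean velocity V = Q/A = 3.645e-05/0.0001544 = 0.2361 m/s.
Reynolds number Re = ρVD/μ = 603.8 · 0.2361 · 0.01402 / 0.000198 = 1.009e+04.
Re > 4000 → turbulent. Relative roughness ε/D = 3.6e-06/0.01402 = 0.000257. Swamee-Jain: f = 0.25/(log₁₀[0.000257/3.7 + 5.74/1.009e+04^0.9])² = 0.25/(log₁₀[6.94e-05 + 0.00143])² = 0.25/(-2.824)² = 0.03134.
Total minor-loss coefficient ΣK = 1·0.51 = 0.51.
ΔP = [f·L/D + ΣK]·(ρV²/2) = [0.03134·264.3/0.01402 + 0.51]·(603.8·0.2361²/2) = [590.9 + 0.51]·16.83 = 9953 Pa.
ΔP = 9953 Pa = 9.953 kPa.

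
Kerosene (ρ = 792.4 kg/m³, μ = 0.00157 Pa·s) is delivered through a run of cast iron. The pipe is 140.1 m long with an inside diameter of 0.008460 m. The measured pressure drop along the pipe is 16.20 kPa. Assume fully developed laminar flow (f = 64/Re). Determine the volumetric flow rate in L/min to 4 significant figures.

Q ≈ 0.5556 L/min

For laminar flow, f = 64/Re with Re = ρVD/μ, so Darcy-Weisbach reduces to ΔP = 32μLV/D². Solving for V: V = ΔP·D²/(32μL) = 1.62e+04·(0.00846)²/(32·0.00157·140.1) = 0.1647 m/s.
Check: Re = ρVD/μ = 792.4·0.1647·0.00846/0.00157 = 703.4 < 2300, so the laminar assumption holds.
Q = V·A = 0.1647·(π/4·0.00846²) = 9.26e-06 m³/s = 0.5556 L/min.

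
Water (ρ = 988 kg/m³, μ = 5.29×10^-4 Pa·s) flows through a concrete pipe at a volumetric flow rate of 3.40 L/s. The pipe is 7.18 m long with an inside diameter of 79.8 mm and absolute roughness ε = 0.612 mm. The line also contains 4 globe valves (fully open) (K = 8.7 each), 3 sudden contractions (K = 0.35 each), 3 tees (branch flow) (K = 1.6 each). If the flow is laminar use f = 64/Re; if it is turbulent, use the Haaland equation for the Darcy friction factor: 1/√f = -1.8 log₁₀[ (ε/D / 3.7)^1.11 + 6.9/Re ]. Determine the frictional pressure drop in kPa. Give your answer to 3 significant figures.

ΔP ≈ 10.0 kPa

Q = 3.40 L/s = 3.40/1000 = 0.0034 m³/s.
Cross-sectional area A = πD²/4 = π(0.0798)²/4 = 0.005001 m²; mean velocity V = Q/A = 0.0034/0.005001 = 0.6798 m/s.
Reynolds number Re = ρVD/μ = 988 · 0.6798 · 0.0798 / 0.000529 = 1.013e+05.
Re > 4000 → turbulent. Relative roughness ε/D = 0.000612/0.0798 = 0.00767. Haaland: 1/√f = -1.8 log₁₀[(0.00767/3.7)^1.11 + 6.9/1.013e+05] = -1.8 log₁₀[0.00105 + 6.81e-05] = 5.312, so f = 0.03543.
Total minor-loss coefficient ΣK = 4·8.7 + 3·0.35 + 3·1.6 = 40.6.
ΔP = [f·L/D + ΣK]·(ρV²/2) = [0.03543·7.18/0.0798 + 40.6]·(988·0.6798²/2) = [3.188 + 40.6]·228.3 = 1.001e+04 Pa.
ΔP = 1.001e+04 Pa = 10.0 kPa.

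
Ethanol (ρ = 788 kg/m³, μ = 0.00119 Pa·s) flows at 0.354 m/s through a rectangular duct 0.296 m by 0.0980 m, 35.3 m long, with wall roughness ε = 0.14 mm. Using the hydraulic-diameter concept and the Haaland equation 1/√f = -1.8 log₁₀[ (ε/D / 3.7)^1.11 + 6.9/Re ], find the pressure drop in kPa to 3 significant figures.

Hydraulic diameter D_h = 4A/P = 4·(0.296·0.098)/(2·(0.296+0.098)) = 0.116/0.788 = 0.1472 m.
Re = ρVD_h/μ = 788·0.354·0.1472/0.00119 = 3.452e+04.
ε/D_h = 0.00014/0.1472 = 0.000951; Haaland gives 1/√f = -1.8 log₁₀[0.000104+0.0002] = 6.332, so f = 0.02494.
ΔP = f(L/D_h)(ρV²/2) = 0.02494·35.3/0.1472·49.37 = 295.2 Pa.
ΔP = 0.295 kPa.

ΔP ≈ 0.295 kPa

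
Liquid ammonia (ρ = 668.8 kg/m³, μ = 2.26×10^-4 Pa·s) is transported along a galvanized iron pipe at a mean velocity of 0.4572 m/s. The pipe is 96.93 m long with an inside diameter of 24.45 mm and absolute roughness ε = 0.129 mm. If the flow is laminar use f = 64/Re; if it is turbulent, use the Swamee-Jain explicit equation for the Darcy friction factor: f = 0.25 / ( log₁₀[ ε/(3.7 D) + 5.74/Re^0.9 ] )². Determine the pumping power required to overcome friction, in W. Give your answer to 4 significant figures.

P ≈ 2.014 W

Reynolds number Re = ρVD/μ = 668.8 · 0.4572 · 0.02445 / 0.000226 = 3.308e+04.
Re > 4000 → turbulent. Relative roughness ε/D = 0.000129/0.02445 = 0.00528. Swamee-Jain: f = 0.25/(log₁₀[0.00528/3.7 + 5.74/3.308e+04^0.9])² = 0.25/(log₁₀[0.00143 + 0.000491])² = 0.25/(-2.717)² = 0.03386.
Darcy-Weisbach: ΔP = f(L/D)(ρV²/2) = 0.03386·(96.93/0.02445)·(668.8·0.4572²/2) = 0.03386·3964·69.9 = 9382 Pa.
Q = V·A = 0.4572·0.0004695 = 0.0002147 m³/s.
Pumping power P = QΔP = 0.0002147·9382 = 2.0140 W = 2.014 W.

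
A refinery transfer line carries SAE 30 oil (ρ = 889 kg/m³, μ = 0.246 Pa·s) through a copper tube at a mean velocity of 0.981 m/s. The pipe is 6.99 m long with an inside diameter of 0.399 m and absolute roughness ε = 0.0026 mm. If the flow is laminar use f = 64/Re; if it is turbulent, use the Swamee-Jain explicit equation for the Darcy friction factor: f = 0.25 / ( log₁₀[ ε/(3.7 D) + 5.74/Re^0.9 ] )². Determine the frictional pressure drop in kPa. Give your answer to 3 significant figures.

Reynolds number Re = ρVD/μ = 889 · 0.981 · 0.399 / 0.246 = 1415.
Re < 2300 → laminar flow, so f = 64/Re = 64/1415 = 0.04525 (the turbulent correlation is not needed).
Darcy-Weisbach: ΔP = f(L/D)(ρV²/2) = 0.04525·(6.99/0.399)·(889·0.981²/2) = 0.04525·17.52·427.8 = 339.1 Pa.
ΔP = 339.1 Pa = 0.339 kPa.

ΔP ≈ 0.339 kPa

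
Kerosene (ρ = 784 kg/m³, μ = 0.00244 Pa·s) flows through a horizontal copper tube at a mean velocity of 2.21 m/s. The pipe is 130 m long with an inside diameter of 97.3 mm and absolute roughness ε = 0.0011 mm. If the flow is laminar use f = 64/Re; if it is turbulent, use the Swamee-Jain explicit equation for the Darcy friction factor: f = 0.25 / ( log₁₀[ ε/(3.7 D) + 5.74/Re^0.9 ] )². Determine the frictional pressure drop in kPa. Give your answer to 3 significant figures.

ΔP ≈ 49.6 kPa

Reynolds number Re = ρVD/μ = 784 · 2.21 · 0.0973 / 0.00244 = 6.909e+04.
Re > 4000 → turbulent. Relative roughness ε/D = 1.1e-06/0.0973 = 1.13e-05. Swamee-Jain: f = 0.25/(log₁₀[1.13e-05/3.7 + 5.74/6.909e+04^0.9])² = 0.25/(log₁₀[3.06e-06 + 0.000253])² = 0.25/(-3.591)² = 0.01938.
Darcy-Weisbach: ΔP = f(L/D)(ρV²/2) = 0.01938·(130/0.0973)·(784·2.21²/2) = 0.01938·1336·1915 = 4.958e+04 Pa.
ΔP = 4.958e+04 Pa = 49.6 kPa.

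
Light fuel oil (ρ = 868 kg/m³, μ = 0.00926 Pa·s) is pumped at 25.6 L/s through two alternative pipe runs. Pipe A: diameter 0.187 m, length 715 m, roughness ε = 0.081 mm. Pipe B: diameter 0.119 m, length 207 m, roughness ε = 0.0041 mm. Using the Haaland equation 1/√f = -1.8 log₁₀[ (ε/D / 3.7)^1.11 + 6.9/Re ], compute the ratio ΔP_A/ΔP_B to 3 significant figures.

Pipe A: V = Q/A = 0.0256/0.02746 = 0.9321 m/s; Re = 1.634e+04; ε/D = 0.000433; Haaland → f = 0.0278; ΔP_A = f(L/D)(ρV²/2) = 4.008e+04 Pa.
Pipe B: V = Q/A = 0.0256/0.01112 = 2.302 m/s; Re = 2.568e+04; ε/D = 3.45e-05; Haaland → f = 0.02426; ΔP_B = f(L/D)(ρV²/2) = 9.705e+04 Pa.
ΔP_A/ΔP_B = 4.008e+04/9.705e+04 = 0.413.

ΔP_A/ΔP_B ≈ 0.413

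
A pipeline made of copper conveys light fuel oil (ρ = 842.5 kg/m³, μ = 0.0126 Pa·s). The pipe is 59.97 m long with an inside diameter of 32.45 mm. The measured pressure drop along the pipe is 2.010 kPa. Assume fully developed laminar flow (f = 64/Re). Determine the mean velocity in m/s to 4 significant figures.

For laminar flow, f = 64/Re with Re = ρVD/μ, so Darcy-Weisbach reduces to ΔP = 32μLV/D². Solving for V: V = ΔP·D²/(32μL) = 2010·(0.03245)²/(32·0.0126·59.97) = 0.08753 m/s.
Check: Re = ρVD/μ = 842.5·0.08753·0.03245/0.0126 = 189.9 < 2300, so the laminar assumption holds.

V ≈ 0.08753 m/s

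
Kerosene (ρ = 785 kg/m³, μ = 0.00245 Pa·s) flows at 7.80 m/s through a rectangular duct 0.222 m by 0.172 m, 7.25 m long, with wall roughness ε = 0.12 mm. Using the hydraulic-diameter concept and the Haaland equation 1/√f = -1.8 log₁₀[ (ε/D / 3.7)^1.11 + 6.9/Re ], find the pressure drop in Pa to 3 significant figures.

ΔP ≈ 16400 Pa

Hydraulic diameter D_h = 4A/P = 4·(0.222·0.172)/(2·(0.222+0.172)) = 0.1527/0.788 = 0.1938 m.
Re = ρVD_h/μ = 785·7.8·0.1938/0.00245 = 4.844e+05.
ε/D_h = 0.00012/0.1938 = 0.000619; Haaland gives 1/√f = -1.8 log₁₀[6.43e-05+1.42e-05] = 7.389, so f = 0.01832.
ΔP = f(L/D_h)(ρV²/2) = 0.01832·7.25/0.1938·2.388e+04 = 1.636e+04 Pa.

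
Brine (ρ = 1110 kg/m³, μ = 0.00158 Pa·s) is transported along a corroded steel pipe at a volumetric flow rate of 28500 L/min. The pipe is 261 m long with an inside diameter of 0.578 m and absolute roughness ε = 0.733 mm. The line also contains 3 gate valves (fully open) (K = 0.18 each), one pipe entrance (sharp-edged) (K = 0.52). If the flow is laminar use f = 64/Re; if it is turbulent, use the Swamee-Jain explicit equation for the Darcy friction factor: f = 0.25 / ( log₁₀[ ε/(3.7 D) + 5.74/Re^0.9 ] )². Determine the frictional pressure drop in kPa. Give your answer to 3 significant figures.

Q = 28500 L/min = 28500/60000 = 0.475 m³/s.
Cross-sectional area A = πD²/4 = π(0.578)²/4 = 0.2624 m²; mean velocity V = Q/A = 0.475/0.2624 = 1.81 m/s.
Reynolds number Re = ρVD/μ = 1110 · 1.81 · 0.578 / 0.00158 = 7.351e+05.
Re > 4000 → turbulent. Relative roughness ε/D = 0.000733/0.578 = 0.00127. Swamee-Jain: f = 0.25/(log₁₀[0.00127/3.7 + 5.74/7.351e+05^0.9])² = 0.25/(log₁₀[0.000343 + 3.01e-05])² = 0.25/(-3.428)² = 0.02127.
Total minor-loss coefficient ΣK = 3·0.18 + 1·0.52 = 1.06.
ΔP = [f·L/D + ΣK]·(ρV²/2) = [0.02127·261/0.578 + 1.06]·(1110·1.81²/2) = [9.604 + 1.06]·1819 = 1.94e+04 Pa.
ΔP = 1.94e+04 Pa = 19.4 kPa.

ΔP ≈ 19.4 kPa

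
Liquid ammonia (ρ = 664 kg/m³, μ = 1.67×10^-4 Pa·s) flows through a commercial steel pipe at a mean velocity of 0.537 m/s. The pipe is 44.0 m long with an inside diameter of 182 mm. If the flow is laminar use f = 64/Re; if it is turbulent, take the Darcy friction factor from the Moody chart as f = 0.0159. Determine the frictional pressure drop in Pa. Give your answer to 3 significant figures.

Reynolds number Re = ρVD/μ = 664 · 0.537 · 0.182 / 0.000167 = 3.886e+05.
Re > 4000 → turbulent; use the Moody-chart value f = 0.0159.
Darcy-Weisbach: ΔP = f(L/D)(ρV²/2) = 0.0159·(44/0.182)·(664·0.537²/2) = 0.0159·241.8·95.74 = 368 Pa.

ΔP ≈ 368 Pa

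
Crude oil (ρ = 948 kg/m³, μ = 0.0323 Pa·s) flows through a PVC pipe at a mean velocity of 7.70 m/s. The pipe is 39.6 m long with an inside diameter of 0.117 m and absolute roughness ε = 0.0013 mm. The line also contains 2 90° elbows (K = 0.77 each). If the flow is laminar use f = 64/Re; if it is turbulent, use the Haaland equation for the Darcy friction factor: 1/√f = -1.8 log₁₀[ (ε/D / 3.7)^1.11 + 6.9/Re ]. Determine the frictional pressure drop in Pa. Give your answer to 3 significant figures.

Reynolds number Re = ρVD/μ = 948 · 7.7 · 0.117 / 0.0323 = 2.644e+04.
Re > 4000 → turbulent. Relative roughness ε/D = 1.3e-06/0.117 = 1.11e-05. Haaland: 1/√f = -1.8 log₁₀[(1.11e-05/3.7)^1.11 + 6.9/2.644e+04] = -1.8 log₁₀[7.41e-07 + 0.000261] = 6.448, so f = 0.02405.
Total minor-loss coefficient ΣK = 2·0.77 = 1.54.
ΔP = [f·L/D + ΣK]·(ρV²/2) = [0.02405·39.6/0.117 + 1.54]·(948·7.7²/2) = [8.141 + 1.54]·2.81e+04 = 2.721e+05 Pa.

ΔP ≈ 272000 Pa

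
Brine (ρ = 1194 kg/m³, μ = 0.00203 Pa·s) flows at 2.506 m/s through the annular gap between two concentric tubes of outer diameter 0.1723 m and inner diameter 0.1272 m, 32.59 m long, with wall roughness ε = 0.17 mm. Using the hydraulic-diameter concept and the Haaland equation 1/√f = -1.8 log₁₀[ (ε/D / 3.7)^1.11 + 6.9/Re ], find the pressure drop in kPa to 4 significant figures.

ΔP ≈ 79.87 kPa

Hydraulic diameter D_h = 4A/P = D_o - D_i = 0.1723 - 0.1272 = 0.0451 m.
Re = ρVD_h/μ = 1194·2.506·0.0451/0.00203 = 6.648e+04.
ε/D_h = 0.00017/0.0451 = 0.00377; Haaland gives 1/√f = -1.8 log₁₀[0.000477+0.000104] = 5.824, so f = 0.02948.
ΔP = f(L/D_h)(ρV²/2) = 0.02948·32.59/0.0451·3749 = 7.987e+04 Pa.
ΔP = 79.87 kPa.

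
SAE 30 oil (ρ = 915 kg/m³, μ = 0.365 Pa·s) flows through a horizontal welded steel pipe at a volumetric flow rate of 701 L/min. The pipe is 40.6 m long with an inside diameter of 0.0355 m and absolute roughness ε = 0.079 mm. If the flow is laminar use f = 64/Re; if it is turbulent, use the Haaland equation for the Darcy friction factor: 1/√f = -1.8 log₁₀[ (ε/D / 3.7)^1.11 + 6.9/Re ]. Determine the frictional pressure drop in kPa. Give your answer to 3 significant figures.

ΔP ≈ 4440 kPa

Q = 701 L/min = 701/60000 = 0.01168 m³/s.
Cross-sectional area A = πD²/4 = π(0.0355)²/4 = 0.0009898 m²; mean velocity V = Q/A = 0.01168/0.0009898 = 11.8 m/s.
Reynolds number Re = ρVD/μ = 915 · 11.8 · 0.0355 / 0.365 = 1050.
Re < 2300 → laminar flow, so f = 64/Re = 64/1050 = 0.06093 (the turbulent correlation is not needed).
Darcy-Weisbach: ΔP = f(L/D)(ρV²/2) = 0.06093·(40.6/0.0355)·(915·11.8²/2) = 0.06093·1144·6.374e+04 = 4.442e+06 Pa.
ΔP = 4.442e+06 Pa = 4440 kPa.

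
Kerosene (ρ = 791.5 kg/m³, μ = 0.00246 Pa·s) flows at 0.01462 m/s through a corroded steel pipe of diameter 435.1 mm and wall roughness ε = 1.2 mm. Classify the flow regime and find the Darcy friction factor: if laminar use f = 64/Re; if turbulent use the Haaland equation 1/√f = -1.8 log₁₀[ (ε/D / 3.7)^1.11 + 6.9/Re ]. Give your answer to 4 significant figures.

f ≈ 0.03127

Re = ρVD/μ = 791.5·0.01462·0.4351/0.00246 = 2047.
Re < 2300 → laminar, so f = 64/Re = 0.03127 (roughness is irrelevant in laminar flow).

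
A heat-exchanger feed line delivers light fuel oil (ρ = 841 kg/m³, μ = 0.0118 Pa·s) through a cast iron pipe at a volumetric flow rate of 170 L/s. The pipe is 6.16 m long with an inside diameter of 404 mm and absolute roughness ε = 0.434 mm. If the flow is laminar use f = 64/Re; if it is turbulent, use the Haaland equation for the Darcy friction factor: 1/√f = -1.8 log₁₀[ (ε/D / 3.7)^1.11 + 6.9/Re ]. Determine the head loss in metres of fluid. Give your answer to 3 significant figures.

h_f ≈ 0.0340 m

Q = 170 L/s = 170/1000 = 0.17 m³/s.
Cross-sectional area A = πD²/4 = π(0.404)²/4 = 0.1282 m²; mean velocity V = Q/A = 0.17/0.1282 = 1.326 m/s.
Reynolds number Re = ρVD/μ = 841 · 1.326 · 0.404 / 0.0118 = 3.818e+04.
Re > 4000 → turbulent. Relative roughness ε/D = 0.000434/0.404 = 0.00107. Haaland: 1/√f = -1.8 log₁₀[(0.00107/3.7)^1.11 + 6.9/3.818e+04] = -1.8 log₁₀[0.000119 + 0.000181] = 6.343, so f = 0.02485.
Darcy-Weisbach: ΔP = f(L/D)(ρV²/2) = 0.02485·(6.16/0.404)·(841·1.326²/2) = 0.02485·15.25·739.5 = 280.2 Pa.
Head loss h_f = ΔP/(ρg) = 280.2/(841·9.81) = 0.0340 m.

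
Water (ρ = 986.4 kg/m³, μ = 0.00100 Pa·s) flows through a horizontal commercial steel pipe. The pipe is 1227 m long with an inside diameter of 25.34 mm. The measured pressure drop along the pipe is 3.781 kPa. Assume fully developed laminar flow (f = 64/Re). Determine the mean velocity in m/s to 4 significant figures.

For laminar flow, f = 64/Re with Re = ρVD/μ, so Darcy-Weisbach reduces to ΔP = 32μLV/D². Solving for V: V = ΔP·D²/(32μL) = 3781·(0.02534)²/(32·0.001·1227) = 0.06183 m/s.
Check: Re = ρVD/μ = 986.4·0.06183·0.02534/0.001 = 1546 < 2300, so the laminar assumption holds.

V ≈ 0.06183 m/s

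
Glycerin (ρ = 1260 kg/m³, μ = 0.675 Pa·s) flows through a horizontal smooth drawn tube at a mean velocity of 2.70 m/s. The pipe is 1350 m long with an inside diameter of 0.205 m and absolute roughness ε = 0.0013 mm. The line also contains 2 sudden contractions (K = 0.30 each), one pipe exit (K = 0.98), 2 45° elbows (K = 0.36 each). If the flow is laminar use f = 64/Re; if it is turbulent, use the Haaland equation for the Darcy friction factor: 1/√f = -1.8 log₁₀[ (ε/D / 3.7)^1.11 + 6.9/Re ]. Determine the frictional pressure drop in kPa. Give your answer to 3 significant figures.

Reynolds number Re = ρVD/μ = 1260 · 2.7 · 0.205 / 0.675 = 1033.
Re < 2300 → laminar flow, so f = 64/Re = 64/1033 = 0.06194 (the turbulent correlation is not needed).
Total minor-loss coefficient ΣK = 2·0.3 + 1·0.98 + 2·0.36 = 2.3.
ΔP = [f·L/D + ΣK]·(ρV²/2) = [0.06194·1350/0.205 + 2.3]·(1260·2.7²/2) = [407.9 + 2.3]·4593 = 1.884e+06 Pa.
ΔP = 1.884e+06 Pa = 1880 kPa.

ΔP ≈ 1880 kPa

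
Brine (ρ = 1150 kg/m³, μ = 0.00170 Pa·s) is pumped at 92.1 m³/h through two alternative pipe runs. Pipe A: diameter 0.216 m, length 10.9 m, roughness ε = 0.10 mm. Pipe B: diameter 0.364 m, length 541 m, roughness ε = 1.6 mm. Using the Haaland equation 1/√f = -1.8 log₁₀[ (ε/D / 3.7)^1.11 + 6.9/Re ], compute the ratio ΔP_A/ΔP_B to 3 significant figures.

ΔP_A/ΔP_B ≈ 0.177

Pipe A: V = Q/A = 0.02558/0.03664 = 0.6982 m/s; Re = 1.02e+05; ε/D = 0.000463; Haaland → f = 0.01986; ΔP_A = f(L/D)(ρV²/2) = 280.9 Pa.
Pipe B: V = Q/A = 0.02558/0.1041 = 0.2458 m/s; Re = 6.054e+04; ε/D = 0.0044; Haaland → f = 0.03077; ΔP_B = f(L/D)(ρV²/2) = 1589 Pa.
ΔP_A/ΔP_B = 280.9/1589 = 0.177.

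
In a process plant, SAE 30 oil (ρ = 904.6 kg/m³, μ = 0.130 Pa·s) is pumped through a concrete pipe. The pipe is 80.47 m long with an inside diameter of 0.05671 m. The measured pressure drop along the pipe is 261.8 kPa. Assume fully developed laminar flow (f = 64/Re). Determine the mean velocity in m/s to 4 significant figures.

For laminar flow, f = 64/Re with Re = ρVD/μ, so Darcy-Weisbach reduces to ΔP = 32μLV/D². Solving for V: V = ΔP·D²/(32μL) = 2.618e+05·(0.05671)²/(32·0.13·80.47) = 2.515 m/s.
Check: Re = ρVD/μ = 904.6·2.515·0.05671/0.13 = 992.5 < 2300, so the laminar assumption holds.

V ≈ 2.515 m/s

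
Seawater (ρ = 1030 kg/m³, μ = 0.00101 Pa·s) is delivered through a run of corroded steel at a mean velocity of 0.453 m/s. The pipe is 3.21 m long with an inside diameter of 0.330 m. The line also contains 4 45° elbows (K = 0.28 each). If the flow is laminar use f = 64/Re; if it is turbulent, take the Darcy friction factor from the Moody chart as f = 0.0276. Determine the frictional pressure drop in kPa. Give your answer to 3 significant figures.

ΔP ≈ 0.147 kPa

Reynolds number Re = ρVD/μ = 1030 · 0.453 · 0.33 / 0.00101 = 1.525e+05.
Re > 4000 → turbulent; use the Moody-chart value f = 0.0276.
Total minor-loss coefficient ΣK = 4·0.28 = 1.12.
ΔP = [f·L/D + ΣK]·(ρV²/2) = [0.0276·3.21/0.33 + 1.12]·(1030·0.453²/2) = [0.2685 + 1.12]·105.7 = 146.7 Pa.
ΔP = 146.7 Pa = 0.147 kPa.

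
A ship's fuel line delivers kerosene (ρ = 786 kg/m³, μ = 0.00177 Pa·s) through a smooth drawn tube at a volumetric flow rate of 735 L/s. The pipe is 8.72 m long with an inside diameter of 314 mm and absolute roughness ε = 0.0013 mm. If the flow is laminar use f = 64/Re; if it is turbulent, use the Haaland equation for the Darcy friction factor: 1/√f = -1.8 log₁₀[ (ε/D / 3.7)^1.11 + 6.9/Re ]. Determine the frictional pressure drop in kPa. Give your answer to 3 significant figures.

Q = 735 L/s = 735/1000 = 0.735 m³/s.
Cross-sectional area A = πD²/4 = π(0.314)²/4 = 0.07744 m²; mean velocity V = Q/A = 0.735/0.07744 = 9.492 m/s.
Reynolds number Re = ρVD/μ = 786 · 9.492 · 0.314 / 0.00177 = 1.323e+06.
Re > 4000 → turbulent. Relative roughness ε/D = 1.3e-06/0.314 = 4.14e-06. Haaland: 1/√f = -1.8 log₁₀[(4.14e-06/3.7)^1.11 + 6.9/1.323e+06] = -1.8 log₁₀[2.48e-07 + 5.21e-06] = 9.473, so f = 0.01114.
Darcy-Weisbach: ΔP = f(L/D)(ρV²/2) = 0.01114·(8.72/0.314)·(786·9.492²/2) = 0.01114·27.77·3.541e+04 = 1.096e+04 Pa.
ΔP = 1.096e+04 Pa = 11.0 kPa.

ΔP ≈ 11.0 kPa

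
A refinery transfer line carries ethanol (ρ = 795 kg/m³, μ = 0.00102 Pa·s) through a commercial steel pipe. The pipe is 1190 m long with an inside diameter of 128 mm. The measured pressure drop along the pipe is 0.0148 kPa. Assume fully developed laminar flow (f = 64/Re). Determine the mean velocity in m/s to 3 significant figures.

V ≈ 0.00624 m/s

For laminar flow, f = 64/Re with Re = ρVD/μ, so Darcy-Weisbach reduces to ΔP = 32μLV/D². Solving for V: V = ΔP·D²/(32μL) = 14.8·(0.128)²/(32·0.00102·1190) = 0.006243 m/s.
Check: Re = ρVD/μ = 795·0.006243·0.128/0.00102 = 622.8 < 2300, so the laminar assumption holds.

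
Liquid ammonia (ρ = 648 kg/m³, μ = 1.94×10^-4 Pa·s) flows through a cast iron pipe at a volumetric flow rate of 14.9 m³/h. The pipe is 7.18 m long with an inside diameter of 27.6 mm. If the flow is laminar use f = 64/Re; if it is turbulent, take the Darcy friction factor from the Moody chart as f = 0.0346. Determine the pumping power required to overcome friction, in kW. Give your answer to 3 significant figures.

Q = 14.9 m³/h = 14.9/3600 = 0.004139 m³/s.
Cross-sectional area A = πD²/4 = π(0.0276)²/4 = 0.0005983 m²; mean velocity V = Q/A = 0.004139/0.0005983 = 6.918 m/s.
Reynolds number Re = ρVD/μ = 648 · 6.918 · 0.0276 / 0.000194 = 6.378e+05.
Re > 4000 → turbulent; use the Moody-chart value f = 0.0346.
Darcy-Weisbach: ΔP = f(L/D)(ρV²/2) = 0.0346·(7.18/0.0276)·(648·6.918²/2) = 0.0346·260.1·1.551e+04 = 1.396e+05 Pa.
Pumping power P = QΔP = 0.004139·1.396e+05 = 577.7 W = 0.578 kW.

P ≈ 0.578 kW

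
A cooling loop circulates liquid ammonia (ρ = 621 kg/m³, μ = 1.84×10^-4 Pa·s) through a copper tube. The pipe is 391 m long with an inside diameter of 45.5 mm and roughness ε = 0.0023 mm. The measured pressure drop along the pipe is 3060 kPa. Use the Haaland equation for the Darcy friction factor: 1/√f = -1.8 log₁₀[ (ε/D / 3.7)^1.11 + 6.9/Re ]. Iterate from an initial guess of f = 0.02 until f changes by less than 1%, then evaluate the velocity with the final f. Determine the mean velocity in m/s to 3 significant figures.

Rearranging Darcy-Weisbach: V = √(2·ΔP·D/(f·L·ρ)). With ε/D = 2.3e-06/0.0455 = 5.05e-05, iterate starting from f = 0.02:
  f = 0.02 → V = √(2·3.06e+06·0.0455/(0.02·391·621)) = 7.572 m/s; Re = ρVD/μ = 1.163e+06; f → 0.01233
  f = 0.01233 → V = 9.645 m/s; Re = 1.481e+06; f → 0.01204
  f = 0.01204 → V = 9.76 m/s; Re = 1.499e+06; f → 0.01203
Converged (Δf/f < 1%). With the final f = 0.01203: V = √(2·3.06e+06·0.0455/(0.01203·391·621)) = 9.765 m/s.

V ≈ 9.77 m/s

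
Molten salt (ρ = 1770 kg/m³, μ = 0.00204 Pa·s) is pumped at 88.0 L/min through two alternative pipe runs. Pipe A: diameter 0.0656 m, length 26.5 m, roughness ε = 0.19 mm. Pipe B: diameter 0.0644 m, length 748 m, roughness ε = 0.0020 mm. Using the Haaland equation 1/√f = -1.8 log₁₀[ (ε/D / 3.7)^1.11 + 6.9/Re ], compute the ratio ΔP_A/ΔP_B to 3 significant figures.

ΔP_A/ΔP_B ≈ 0.0400

Pipe A: V = Q/A = 0.001467/0.00338 = 0.4339 m/s; Re = 2.47e+04; ε/D = 0.0029; Haaland → f = 0.0302; ΔP_A = f(L/D)(ρV²/2) = 2033 Pa.
Pipe B: V = Q/A = 0.001467/0.003257 = 0.4503 m/s; Re = 2.516e+04; ε/D = 3.11e-05; Haaland → f = 0.02438; ΔP_B = f(L/D)(ρV²/2) = 5.08e+04 Pa.
ΔP_A/ΔP_B = 2033/5.08e+04 = 0.0400.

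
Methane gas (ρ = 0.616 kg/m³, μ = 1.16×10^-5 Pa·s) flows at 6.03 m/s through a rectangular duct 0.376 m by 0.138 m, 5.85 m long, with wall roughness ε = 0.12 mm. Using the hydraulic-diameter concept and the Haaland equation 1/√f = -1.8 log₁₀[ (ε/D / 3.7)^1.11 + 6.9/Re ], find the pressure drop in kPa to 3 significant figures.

Hydraulic diameter D_h = 4A/P = 4·(0.376·0.138)/(2·(0.376+0.138)) = 0.2076/1.028 = 0.2019 m.
Re = ρVD_h/μ = 0.616·6.03·0.2019/1.16e-05 = 6.465e+04.
ε/D_h = 0.00012/0.2019 = 0.000594; Haaland gives 1/√f = -1.8 log₁₀[6.14e-05+0.000107] = 6.794, so f = 0.02167.
ΔP = f(L/D_h)(ρV²/2) = 0.02167·5.85/0.2019·11.2 = 7.031 Pa.
ΔP = 0.00703 kPa.

ΔP ≈ 0.00703 kPa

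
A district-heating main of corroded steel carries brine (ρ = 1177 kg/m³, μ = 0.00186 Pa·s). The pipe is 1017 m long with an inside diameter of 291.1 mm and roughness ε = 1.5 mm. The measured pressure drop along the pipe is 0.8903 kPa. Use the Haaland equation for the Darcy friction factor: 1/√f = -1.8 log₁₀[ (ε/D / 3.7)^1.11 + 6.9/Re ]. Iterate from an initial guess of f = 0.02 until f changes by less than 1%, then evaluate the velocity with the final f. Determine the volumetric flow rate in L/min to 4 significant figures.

Q ≈ 448.1 L/min

Rearranging Darcy-Weisbach: V = √(2·ΔP·D/(f·L·ρ)). With ε/D = 0.0015/0.2911 = 0.00515, iterate starting from f = 0.02:
  f = 0.02 → V = √(2·890.3·0.2911/(0.02·1017·1177)) = 0.1471 m/s; Re = ρVD/μ = 2.71e+04; f → 0.03359
  f = 0.03359 → V = 0.1135 m/s; Re = 2.092e+04; f → 0.03435
  f = 0.03435 → V = 0.1123 m/s; Re = 2.068e+04; f → 0.03438
Converged (Δf/f < 1%). With the final f = 0.03438: V = √(2·890.3·0.2911/(0.03438·1017·1177)) = 0.1122 m/s.
Q = V·A = 0.1122·(π/4·0.2911²) = 0.007469 m³/s = 448.1 L/min.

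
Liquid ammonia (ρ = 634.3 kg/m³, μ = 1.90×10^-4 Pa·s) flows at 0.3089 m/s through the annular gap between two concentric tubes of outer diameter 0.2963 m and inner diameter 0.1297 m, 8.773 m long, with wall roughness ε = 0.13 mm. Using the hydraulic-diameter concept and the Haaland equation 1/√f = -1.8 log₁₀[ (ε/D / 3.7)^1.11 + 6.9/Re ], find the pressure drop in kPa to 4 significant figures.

ΔP ≈ 0.03219 kPa

Hydraulic diameter D_h = 4A/P = D_o - D_i = 0.2963 - 0.1297 = 0.1666 m.
Re = ρVD_h/μ = 634.3·0.3089·0.1666/0.00019 = 1.718e+05.
ε/D_h = 0.00013/0.1666 = 0.00078; Haaland gives 1/√f = -1.8 log₁₀[8.31e-05+4.02e-05] = 7.036, so f = 0.0202.
ΔP = f(L/D_h)(ρV²/2) = 0.0202·8.773/0.1666·30.26 = 32.19 Pa.
ΔP = 0.03219 kPa.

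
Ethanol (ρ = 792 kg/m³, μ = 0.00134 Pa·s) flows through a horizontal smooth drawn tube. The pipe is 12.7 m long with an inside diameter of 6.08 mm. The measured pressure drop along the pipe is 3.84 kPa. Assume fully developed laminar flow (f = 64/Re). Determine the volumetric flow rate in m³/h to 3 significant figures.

Q ≈ 0.0272 m³/h

For laminar flow, f = 64/Re with Re = ρVD/μ, so Darcy-Weisbach reduces to ΔP = 32μLV/D². Solving for V: V = ΔP·D²/(32μL) = 3840·(0.00608)²/(32·0.00134·12.7) = 0.2607 m/s.
Check: Re = ρVD/μ = 792·0.2607·0.00608/0.00134 = 936.7 < 2300, so the laminar assumption holds.
Q = V·A = 0.2607·(π/4·0.00608²) = 7.568e-06 m³/s = 0.0272 m³/h.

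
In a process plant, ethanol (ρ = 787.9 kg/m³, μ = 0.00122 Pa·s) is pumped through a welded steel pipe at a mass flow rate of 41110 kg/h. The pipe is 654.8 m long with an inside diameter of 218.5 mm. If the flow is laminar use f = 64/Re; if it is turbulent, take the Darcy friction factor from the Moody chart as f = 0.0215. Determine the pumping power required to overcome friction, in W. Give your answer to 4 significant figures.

P ≈ 54.96 W

ṁ = 41110 kg/h = 41110/3600 = 11.42 kg/s.
A = πD²/4 = π(0.2185)²/4 = 0.0375 m²; mean velocity V = ṁ/(ρA) = 11.42/(787.9 · 0.0375) = 0.3865 m/s.
Reynolds number Re = ρVD/μ = 787.9 · 0.3865 · 0.2185 / 0.00122 = 5.454e+04.
Re > 4000 → turbulent; use the Moody-chart value f = 0.0215.
Darcy-Weisbach: ΔP = f(L/D)(ρV²/2) = 0.0215·(654.8/0.2185)·(787.9·0.3865²/2) = 0.0215·2997·58.86 = 3792 Pa.
Q = ṁ/ρ = 11.42/787.9 = 0.01449 m³/s.
Pumping power P = QΔP = 0.01449·3792 = 54.963 W = 54.96 W.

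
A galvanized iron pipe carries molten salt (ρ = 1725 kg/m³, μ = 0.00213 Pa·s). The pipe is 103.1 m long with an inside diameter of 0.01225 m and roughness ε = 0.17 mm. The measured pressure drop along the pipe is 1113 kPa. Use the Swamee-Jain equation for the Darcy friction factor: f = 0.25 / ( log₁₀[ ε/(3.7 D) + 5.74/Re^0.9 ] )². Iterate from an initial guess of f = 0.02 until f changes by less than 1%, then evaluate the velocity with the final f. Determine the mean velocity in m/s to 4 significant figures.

V ≈ 1.831 m/s

Rearranging Darcy-Weisbach: V = √(2·ΔP·D/(f·L·ρ)). With ε/D = 0.00017/0.01225 = 0.0139, iterate starting from f = 0.02:
  f = 0.02 → V = √(2·1.113e+06·0.01225/(0.02·103.1·1725)) = 2.769 m/s; Re = ρVD/μ = 2.747e+04; f → 0.04476
  f = 0.04476 → V = 1.851 m/s; Re = 1.836e+04; f → 0.04571
  f = 0.04571 → V = 1.831 m/s; Re = 1.817e+04; f → 0.04574
Converged (Δf/f < 1%). With the final f = 0.04574: V = √(2·1.113e+06·0.01225/(0.04574·103.1·1725)) = 1.831 m/s.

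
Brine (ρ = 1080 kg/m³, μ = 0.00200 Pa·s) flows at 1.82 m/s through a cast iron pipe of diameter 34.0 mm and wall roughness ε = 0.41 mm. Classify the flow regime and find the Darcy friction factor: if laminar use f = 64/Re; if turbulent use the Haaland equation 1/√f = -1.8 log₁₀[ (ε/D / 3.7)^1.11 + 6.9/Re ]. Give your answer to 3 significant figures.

Re = ρVD/μ = 1080·1.82·0.034/0.002 = 3.342e+04.
Re > 4000 → turbulent. ε/D = 0.00041/0.034 = 0.0121; Haaland: 1/√f = -1.8 log₁₀[0.00174 + 0.000206] = 4.881, so f = 0.04197.

f ≈ 0.0420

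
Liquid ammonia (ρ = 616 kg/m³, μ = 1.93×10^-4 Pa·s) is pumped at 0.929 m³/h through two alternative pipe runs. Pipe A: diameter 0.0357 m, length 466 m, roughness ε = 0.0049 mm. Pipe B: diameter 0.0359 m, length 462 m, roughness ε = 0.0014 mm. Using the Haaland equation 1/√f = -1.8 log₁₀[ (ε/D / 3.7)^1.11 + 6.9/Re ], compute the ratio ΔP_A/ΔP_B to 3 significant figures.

Pipe A: V = Q/A = 0.0002581/0.001001 = 0.2578 m/s; Re = 2.938e+04; ε/D = 0.000137; Haaland → f = 0.02372; ΔP_A = f(L/D)(ρV²/2) = 6338 Pa.
Pipe B: V = Q/A = 0.0002581/0.001012 = 0.2549 m/s; Re = 2.921e+04; ε/D = 3.9e-05; Haaland → f = 0.02354; ΔP_B = f(L/D)(ρV²/2) = 6063 Pa.
ΔP_A/ΔP_B = 6338/6063 = 1.05.

ΔP_A/ΔP_B ≈ 1.05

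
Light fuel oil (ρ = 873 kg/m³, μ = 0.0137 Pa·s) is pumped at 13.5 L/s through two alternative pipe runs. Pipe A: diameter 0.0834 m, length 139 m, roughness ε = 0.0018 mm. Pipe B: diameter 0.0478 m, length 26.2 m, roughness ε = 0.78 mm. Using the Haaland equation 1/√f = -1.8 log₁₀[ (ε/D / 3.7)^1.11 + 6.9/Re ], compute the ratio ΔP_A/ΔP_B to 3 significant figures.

ΔP_A/ΔP_B ≈ 0.201

Pipe A: V = Q/A = 0.0135/0.005463 = 2.471 m/s; Re = 1.313e+04; ε/D = 2.16e-05; Haaland → f = 0.02872; ΔP_A = f(L/D)(ρV²/2) = 1.276e+05 Pa.
Pipe B: V = Q/A = 0.0135/0.001795 = 7.523 m/s; Re = 2.291e+04; ε/D = 0.0163; Haaland → f = 0.04695; ΔP_B = f(L/D)(ρV²/2) = 6.358e+05 Pa.
ΔP_A/ΔP_B = 1.276e+05/6.358e+05 = 0.201.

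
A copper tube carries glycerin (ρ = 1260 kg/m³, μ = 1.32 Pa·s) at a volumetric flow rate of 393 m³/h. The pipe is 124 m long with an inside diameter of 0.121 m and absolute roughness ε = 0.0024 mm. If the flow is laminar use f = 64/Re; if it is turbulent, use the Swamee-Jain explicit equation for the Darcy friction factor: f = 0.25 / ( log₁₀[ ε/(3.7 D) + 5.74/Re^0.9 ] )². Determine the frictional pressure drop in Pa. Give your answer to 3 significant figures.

ΔP ≈ 3.40×10^6 Pa

Q = 393 m³/h = 393/3600 = 0.1092 m³/s.
Cross-sectional area A = πD²/4 = π(0.121)²/4 = 0.0115 m²; mean velocity V = Q/A = 0.1092/0.0115 = 9.494 m/s.
Reynolds number Re = ρVD/μ = 1260 · 9.494 · 0.121 / 1.32 = 1097.
Re < 2300 → laminar flow, so f = 64/Re = 64/1097 = 0.05837 (the turbulent correlation is not needed).
Darcy-Weisbach: ΔP = f(L/D)(ρV²/2) = 0.05837·(124/0.121)·(1260·9.494²/2) = 0.05837·1025·5.678e+04 = 3.396e+06 Pa.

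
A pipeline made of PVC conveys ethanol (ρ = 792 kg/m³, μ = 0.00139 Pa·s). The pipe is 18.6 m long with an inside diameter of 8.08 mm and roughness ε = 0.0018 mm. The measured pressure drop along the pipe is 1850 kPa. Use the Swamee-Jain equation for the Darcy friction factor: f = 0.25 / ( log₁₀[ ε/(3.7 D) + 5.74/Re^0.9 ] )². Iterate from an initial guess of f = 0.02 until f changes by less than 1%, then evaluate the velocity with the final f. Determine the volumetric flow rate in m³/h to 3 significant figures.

Q ≈ 1.77 m³/h

Rearranging Darcy-Weisbach: V = √(2·ΔP·D/(f·L·ρ)). With ε/D = 1.8e-06/0.00808 = 0.000223, iterate starting from f = 0.02:
  f = 0.02 → V = √(2·1.85e+06·0.00808/(0.02·18.6·792)) = 10.07 m/s; Re = ρVD/μ = 4.638e+04; f → 0.02196
  f = 0.02196 → V = 9.613 m/s; Re = 4.426e+04; f → 0.02217
Converged (Δf/f < 1%). With the final f = 0.02217: V = √(2·1.85e+06·0.00808/(0.02217·18.6·792)) = 9.568 m/s.
Q = V·A = 9.568·(π/4·0.00808²) = 0.0004906 m³/s = 1.77 m³/h.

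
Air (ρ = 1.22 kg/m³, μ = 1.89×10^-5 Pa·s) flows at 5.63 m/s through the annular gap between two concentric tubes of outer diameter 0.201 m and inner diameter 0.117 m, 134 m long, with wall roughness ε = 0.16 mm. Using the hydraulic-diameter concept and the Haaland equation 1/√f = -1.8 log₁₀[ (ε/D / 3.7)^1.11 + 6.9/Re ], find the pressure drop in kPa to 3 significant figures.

ΔP ≈ 0.850 kPa

Hydraulic diameter D_h = 4A/P = D_o - D_i = 0.201 - 0.117 = 0.084 m.
Re = ρVD_h/μ = 1.22·5.63·0.084/1.89e-05 = 3.053e+04.
ε/D_h = 0.00016/0.084 = 0.0019; Haaland gives 1/√f = -1.8 log₁₀[0.000224+0.000226] = 6.024, so f = 0.02755.
ΔP = f(L/D_h)(ρV²/2) = 0.02755·134/0.084·19.34 = 849.8 Pa.
ΔP = 0.850 kPa.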